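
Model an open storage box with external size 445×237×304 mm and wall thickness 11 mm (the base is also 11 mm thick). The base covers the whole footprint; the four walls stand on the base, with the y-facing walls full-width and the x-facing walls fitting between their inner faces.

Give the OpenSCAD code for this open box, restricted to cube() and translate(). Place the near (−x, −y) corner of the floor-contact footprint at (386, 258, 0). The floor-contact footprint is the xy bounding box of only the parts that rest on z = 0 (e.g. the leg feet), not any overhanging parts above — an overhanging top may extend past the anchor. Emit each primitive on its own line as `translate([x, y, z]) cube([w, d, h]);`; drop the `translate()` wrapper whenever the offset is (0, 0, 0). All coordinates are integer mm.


translate([386, 258, 0]) cube([445, 237, 11]);
translate([386, 258, 11]) cube([445, 11, 293]);
translate([386, 484, 11]) cube([445, 11, 293]);
translate([386, 269, 11]) cube([11, 215, 293]);
translate([820, 269, 11]) cube([11, 215, 293]);


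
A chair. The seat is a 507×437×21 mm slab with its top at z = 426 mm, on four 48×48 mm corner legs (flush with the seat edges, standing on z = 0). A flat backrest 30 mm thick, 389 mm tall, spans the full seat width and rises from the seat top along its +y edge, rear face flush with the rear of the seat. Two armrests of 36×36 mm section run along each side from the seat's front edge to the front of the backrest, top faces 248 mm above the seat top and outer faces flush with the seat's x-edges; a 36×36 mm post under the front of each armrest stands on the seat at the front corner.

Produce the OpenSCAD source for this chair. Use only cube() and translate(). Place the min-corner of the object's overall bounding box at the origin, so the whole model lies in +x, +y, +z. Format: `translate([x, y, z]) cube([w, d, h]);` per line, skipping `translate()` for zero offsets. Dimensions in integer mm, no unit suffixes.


translate([0, 0, 405]) cube([507, 437, 21]);
cube([48, 48, 405]);
translate([459, 0, 0]) cube([48, 48, 405]);
translate([0, 389, 0]) cube([48, 48, 405]);
translate([459, 389, 0]) cube([48, 48, 405]);
translate([0, 407, 426]) cube([507, 30, 389]);
translate([0, 0, 638]) cube([36, 407, 36]);
translate([471, 0, 638]) cube([36, 407, 36]);
translate([0, 0, 426]) cube([36, 36, 212]);
translate([471, 0, 426]) cube([36, 36, 212]);


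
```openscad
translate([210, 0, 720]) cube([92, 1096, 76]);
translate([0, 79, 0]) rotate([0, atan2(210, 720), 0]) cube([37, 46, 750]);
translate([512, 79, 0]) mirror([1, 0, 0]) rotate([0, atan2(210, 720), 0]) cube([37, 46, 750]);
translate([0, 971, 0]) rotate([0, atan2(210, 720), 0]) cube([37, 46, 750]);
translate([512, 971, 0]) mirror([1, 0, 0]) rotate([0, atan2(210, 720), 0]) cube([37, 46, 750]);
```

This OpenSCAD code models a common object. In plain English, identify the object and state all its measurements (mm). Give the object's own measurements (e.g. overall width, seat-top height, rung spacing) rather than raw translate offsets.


A sawhorse. A 92×1096×76 mm beam (x, y, z) sits on two A-frame leg pairs. Each pair is two raked legs of 37×46 mm section (46 mm along y) splaying symmetrically in x. Each leg rises 720 mm vertically over 210 mm of horizontal reach and is 750 mm long along its own axis. Every leg's outer bottom edge rests on the floor and its outer top edge meets a bottom edge of the beam — the left legs (tilting toward +x) meet the beam's −x bottom edge, the right legs (their mirror images, tilting toward −x) meet its +x bottom edge — so the leg tops tuck under the beam, the beam's underside is 720 mm above the floor, and the feet are 512 mm apart outside-to-outside with the beam centred between them. The two leg pairs are set in 79 mm from either end of the beam.


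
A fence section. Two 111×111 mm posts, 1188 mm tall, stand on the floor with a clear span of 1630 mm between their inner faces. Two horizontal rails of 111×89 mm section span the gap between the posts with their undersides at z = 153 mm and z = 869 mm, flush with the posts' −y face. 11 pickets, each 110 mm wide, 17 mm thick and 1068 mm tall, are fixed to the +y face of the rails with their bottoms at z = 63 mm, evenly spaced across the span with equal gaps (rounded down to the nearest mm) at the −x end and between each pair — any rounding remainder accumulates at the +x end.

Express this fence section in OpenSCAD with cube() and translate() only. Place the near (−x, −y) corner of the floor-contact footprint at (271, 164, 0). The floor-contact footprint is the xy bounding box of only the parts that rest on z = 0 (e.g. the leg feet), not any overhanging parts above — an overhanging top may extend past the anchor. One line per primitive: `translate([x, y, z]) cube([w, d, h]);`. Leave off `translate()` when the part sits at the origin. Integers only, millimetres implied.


translate([271, 164, 0]) cube([111, 111, 1188]);
translate([2012, 164, 0]) cube([111, 111, 1188]);
translate([382, 164, 153]) cube([1630, 111, 89]);
translate([382, 164, 869]) cube([1630, 111, 89]);
translate([417, 275, 63]) cube([110, 17, 1068]);
translate([562, 275, 63]) cube([110, 17, 1068]);
translate([707, 275, 63]) cube([110, 17, 1068]);
translate([852, 275, 63]) cube([110, 17, 1068]);
translate([997, 275, 63]) cube([110, 17, 1068]);
translate([1142, 275, 63]) cube([110, 17, 1068]);
translate([1287, 275, 63]) cube([110, 17, 1068]);
translate([1432, 275, 63]) cube([110, 17, 1068]);
translate([1577, 275, 63]) cube([110, 17, 1068]);
translate([1722, 275, 63]) cube([110, 17, 1068]);
translate([1867, 275, 63]) cube([110, 17, 1068]);


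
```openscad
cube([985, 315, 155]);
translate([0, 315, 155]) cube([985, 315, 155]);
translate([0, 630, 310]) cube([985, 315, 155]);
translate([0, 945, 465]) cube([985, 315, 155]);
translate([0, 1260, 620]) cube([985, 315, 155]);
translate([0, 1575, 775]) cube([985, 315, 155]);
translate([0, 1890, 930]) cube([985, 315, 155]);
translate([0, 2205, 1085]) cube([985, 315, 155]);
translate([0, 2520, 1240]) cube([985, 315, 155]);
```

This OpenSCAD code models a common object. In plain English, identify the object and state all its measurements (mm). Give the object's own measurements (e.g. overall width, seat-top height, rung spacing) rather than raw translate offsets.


A straight staircase of 9 solid steps. Each step is 985 mm wide (x), 315 mm deep (y, the going) and 155 mm tall (the rise). The first step rests on the floor; each subsequent step sits one going further in +y and one rise higher in +z, directly behind and above the previous step with no overlap.


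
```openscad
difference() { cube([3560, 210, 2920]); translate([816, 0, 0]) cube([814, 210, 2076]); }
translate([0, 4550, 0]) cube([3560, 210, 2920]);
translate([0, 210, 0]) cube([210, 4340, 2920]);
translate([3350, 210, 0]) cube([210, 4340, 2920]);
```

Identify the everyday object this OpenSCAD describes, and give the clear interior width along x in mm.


A single room. The interior width is 3140 mm.

Four walls enclosing a rectangle with a door in the front wall — a room. Outside width 3560 minus two 210 mm walls gives 3140 mm.


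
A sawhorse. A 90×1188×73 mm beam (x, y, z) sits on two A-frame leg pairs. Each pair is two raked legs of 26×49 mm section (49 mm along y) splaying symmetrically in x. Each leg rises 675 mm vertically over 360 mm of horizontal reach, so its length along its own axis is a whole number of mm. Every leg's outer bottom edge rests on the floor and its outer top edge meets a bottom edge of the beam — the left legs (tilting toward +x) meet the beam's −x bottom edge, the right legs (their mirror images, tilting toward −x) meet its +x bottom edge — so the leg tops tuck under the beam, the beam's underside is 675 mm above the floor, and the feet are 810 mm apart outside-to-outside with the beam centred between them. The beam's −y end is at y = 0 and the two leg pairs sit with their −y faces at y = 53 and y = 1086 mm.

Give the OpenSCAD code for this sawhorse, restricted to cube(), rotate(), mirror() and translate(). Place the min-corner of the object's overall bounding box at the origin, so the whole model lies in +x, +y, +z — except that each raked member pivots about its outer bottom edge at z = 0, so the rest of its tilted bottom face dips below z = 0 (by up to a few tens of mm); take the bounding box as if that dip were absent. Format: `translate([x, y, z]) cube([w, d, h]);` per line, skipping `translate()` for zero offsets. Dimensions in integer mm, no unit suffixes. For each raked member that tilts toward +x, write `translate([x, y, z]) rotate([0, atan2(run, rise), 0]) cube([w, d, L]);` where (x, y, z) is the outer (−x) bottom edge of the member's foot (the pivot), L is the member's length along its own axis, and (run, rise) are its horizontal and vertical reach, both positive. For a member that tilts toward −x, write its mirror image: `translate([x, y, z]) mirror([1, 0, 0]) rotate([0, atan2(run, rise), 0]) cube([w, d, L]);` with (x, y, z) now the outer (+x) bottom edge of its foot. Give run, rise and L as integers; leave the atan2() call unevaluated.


translate([360, 0, 675]) cube([90, 1188, 73]);
translate([0, 53, 0]) rotate([0, atan2(360, 675), 0]) cube([26, 49, 765]);
translate([810, 53, 0]) mirror([1, 0, 0]) rotate([0, atan2(360, 675), 0]) cube([26, 49, 765]);
translate([0, 1086, 0]) rotate([0, atan2(360, 675), 0]) cube([26, 49, 765]);
translate([810, 1086, 0]) mirror([1, 0, 0]) rotate([0, atan2(360, 675), 0]) cube([26, 49, 765]);


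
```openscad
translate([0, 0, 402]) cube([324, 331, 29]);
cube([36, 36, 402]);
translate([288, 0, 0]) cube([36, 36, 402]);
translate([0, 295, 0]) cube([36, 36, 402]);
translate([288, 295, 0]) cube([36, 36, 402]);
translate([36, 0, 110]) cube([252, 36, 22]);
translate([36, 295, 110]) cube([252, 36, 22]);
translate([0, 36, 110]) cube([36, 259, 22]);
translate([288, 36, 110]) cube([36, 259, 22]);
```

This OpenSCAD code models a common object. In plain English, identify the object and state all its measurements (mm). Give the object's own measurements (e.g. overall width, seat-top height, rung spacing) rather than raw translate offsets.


A simple wooden stool: a rectangular seat 324 mm (x) by 331 mm (y), 29 mm thick, top face at z = 431 mm, on four square legs, each 36×36 mm in cross-section. The legs rest on z = 0, each flush with a corner of the seat. Four stretchers, 36 mm wide and 22 mm tall, connect adjacent legs with their undersides at z = 110 mm, each running between the inner faces of the legs it joins and aligned with the legs' outer faces on the other axis.


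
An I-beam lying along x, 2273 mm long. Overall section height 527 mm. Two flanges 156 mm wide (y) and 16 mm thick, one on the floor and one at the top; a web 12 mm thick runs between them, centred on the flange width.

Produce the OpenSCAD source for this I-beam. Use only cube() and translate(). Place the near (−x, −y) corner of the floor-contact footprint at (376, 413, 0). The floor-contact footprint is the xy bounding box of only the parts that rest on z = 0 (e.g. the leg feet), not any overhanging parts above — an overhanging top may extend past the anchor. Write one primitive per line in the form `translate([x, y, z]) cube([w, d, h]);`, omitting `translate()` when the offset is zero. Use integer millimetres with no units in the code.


translate([376, 413, 0]) cube([2273, 156, 16]);
translate([376, 485, 16]) cube([2273, 12, 495]);
translate([376, 413, 511]) cube([2273, 156, 16]);


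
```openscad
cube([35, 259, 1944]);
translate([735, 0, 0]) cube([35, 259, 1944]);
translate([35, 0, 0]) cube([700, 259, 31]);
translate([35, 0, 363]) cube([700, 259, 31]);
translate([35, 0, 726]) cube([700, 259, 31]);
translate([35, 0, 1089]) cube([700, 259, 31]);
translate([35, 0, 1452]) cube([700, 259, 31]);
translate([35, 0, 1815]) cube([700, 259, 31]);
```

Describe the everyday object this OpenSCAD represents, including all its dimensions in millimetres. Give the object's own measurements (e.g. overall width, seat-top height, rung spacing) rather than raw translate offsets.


An open bookshelf. Two side panels, each 35 mm thick, 259 mm deep and 1944 mm tall, stand 770 mm apart (outside-to-outside). Between them sit 6 shelves, each 31 mm thick and 259 mm deep, spanning the full gap between the sides. The bottom shelf rests on the floor (its underside at z = 0) and the clear gap between one shelf's top and the next shelf's underside is 332 mm.


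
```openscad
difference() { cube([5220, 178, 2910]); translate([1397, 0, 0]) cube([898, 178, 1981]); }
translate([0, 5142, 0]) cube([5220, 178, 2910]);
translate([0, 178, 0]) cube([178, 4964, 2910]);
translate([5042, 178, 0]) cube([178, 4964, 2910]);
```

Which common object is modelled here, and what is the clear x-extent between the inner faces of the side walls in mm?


A single room. The interior width is 4864 mm.

Four walls enclosing a rectangle with a door in the front wall — a room. Outside width 5220 minus two 178 mm walls gives 4864 mm.


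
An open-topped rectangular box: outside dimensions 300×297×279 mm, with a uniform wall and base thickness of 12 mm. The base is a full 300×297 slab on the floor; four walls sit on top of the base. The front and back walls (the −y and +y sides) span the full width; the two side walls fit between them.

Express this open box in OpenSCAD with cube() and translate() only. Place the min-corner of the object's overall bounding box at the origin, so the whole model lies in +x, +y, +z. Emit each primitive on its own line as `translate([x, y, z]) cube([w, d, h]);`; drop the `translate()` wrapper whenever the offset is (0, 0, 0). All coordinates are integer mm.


cube([300, 297, 12]);
translate([0, 0, 12]) cube([300, 12, 267]);
translate([0, 285, 12]) cube([300, 12, 267]);
translate([0, 12, 12]) cube([12, 273, 267]);
translate([288, 12, 12]) cube([12, 273, 267]);


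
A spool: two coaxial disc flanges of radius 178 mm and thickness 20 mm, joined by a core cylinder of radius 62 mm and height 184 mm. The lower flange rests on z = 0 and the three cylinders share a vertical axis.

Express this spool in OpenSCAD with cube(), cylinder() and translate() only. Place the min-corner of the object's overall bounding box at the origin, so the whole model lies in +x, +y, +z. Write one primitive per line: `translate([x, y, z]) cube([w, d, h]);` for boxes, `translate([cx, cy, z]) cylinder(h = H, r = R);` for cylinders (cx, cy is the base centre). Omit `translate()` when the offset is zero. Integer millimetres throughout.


translate([178, 178, 0]) cylinder(h = 20, r = 178);
translate([178, 178, 20]) cylinder(h = 184, r = 62);
translate([178, 178, 204]) cylinder(h = 20, r = 178);


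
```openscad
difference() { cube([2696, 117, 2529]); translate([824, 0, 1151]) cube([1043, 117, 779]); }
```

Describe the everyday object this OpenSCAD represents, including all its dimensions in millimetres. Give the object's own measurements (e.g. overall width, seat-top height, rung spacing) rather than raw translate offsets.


A wall 2696 mm long (x), 117 mm thick (y), 2529 mm tall, with a rectangular window opening cut through it. The opening is 1043 mm wide and 779 mm tall; its sill is at z = 1151 mm and its near (−x) edge is 824 mm from the wall's −x end. The opening passes through the full wall thickness.


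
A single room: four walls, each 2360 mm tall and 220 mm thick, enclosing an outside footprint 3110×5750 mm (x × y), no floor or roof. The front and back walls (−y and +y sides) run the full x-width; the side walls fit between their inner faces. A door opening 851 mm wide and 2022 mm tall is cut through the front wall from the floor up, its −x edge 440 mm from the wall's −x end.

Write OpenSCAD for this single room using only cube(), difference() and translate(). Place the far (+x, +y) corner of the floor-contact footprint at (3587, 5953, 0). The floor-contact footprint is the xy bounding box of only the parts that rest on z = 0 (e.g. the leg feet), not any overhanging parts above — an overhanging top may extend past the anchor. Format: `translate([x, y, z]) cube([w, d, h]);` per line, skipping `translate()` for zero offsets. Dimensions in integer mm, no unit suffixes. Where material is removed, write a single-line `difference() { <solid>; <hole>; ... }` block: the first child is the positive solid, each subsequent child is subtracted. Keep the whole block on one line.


difference() { translate([477, 203, 0]) cube([3110, 220, 2360]); translate([917, 203, 0]) cube([851, 220, 2022]); }
translate([477, 5733, 0]) cube([3110, 220, 2360]);
translate([477, 423, 0]) cube([220, 5310, 2360]);
translate([3367, 423, 0]) cube([220, 5310, 2360]);


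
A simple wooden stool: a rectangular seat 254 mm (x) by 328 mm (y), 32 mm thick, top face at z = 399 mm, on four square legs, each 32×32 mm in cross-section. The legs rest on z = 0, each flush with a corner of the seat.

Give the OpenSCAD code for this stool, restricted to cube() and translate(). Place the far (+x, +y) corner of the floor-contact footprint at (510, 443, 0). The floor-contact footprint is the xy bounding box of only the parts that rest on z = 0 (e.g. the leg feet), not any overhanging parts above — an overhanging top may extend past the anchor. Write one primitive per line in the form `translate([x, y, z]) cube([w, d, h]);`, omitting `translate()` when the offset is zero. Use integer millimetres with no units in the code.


translate([256, 115, 367]) cube([254, 328, 32]);
translate([256, 115, 0]) cube([32, 32, 367]);
translate([478, 115, 0]) cube([32, 32, 367]);
translate([256, 411, 0]) cube([32, 32, 367]);
translate([478, 411, 0]) cube([32, 32, 367]);


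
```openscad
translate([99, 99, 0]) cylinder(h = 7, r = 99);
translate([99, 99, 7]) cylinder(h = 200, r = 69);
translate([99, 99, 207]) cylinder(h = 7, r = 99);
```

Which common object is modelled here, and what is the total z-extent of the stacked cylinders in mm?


A spool. The overall height is 214 mm.

Three coaxial cylinders, large–small–large — a spool. Two 7 mm flanges and a 200 mm core give 7 + 200 + 7 = 214 mm.


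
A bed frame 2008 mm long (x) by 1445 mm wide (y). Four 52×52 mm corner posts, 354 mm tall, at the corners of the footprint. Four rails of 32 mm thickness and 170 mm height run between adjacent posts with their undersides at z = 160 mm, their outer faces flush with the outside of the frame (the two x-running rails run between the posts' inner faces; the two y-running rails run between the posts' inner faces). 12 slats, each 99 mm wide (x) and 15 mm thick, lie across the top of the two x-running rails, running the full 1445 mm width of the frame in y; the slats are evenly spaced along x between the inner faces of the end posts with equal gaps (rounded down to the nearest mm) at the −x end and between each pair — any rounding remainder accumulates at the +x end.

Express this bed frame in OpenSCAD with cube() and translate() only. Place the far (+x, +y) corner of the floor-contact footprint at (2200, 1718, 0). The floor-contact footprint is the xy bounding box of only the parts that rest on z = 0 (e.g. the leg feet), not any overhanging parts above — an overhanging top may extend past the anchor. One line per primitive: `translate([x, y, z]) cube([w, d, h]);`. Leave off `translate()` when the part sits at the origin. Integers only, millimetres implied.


// slat z = rail_z + rail_h = 160 + 170 = 330
// slat gap = ⌊(1904 − 12·99) / 13⌋ = 55
translate([192, 273, 0]) cube([52, 52, 354]);
translate([192, 1666, 0]) cube([52, 52, 354]);
translate([2148, 273, 0]) cube([52, 52, 354]);
translate([2148, 1666, 0]) cube([52, 52, 354]);
translate([244, 273, 160]) cube([1904, 32, 170]);
translate([244, 1686, 160]) cube([1904, 32, 170]);
translate([192, 325, 160]) cube([32, 1341, 170]);
translate([2168, 325, 160]) cube([32, 1341, 170]);
translate([299, 273, 330]) cube([99, 1445, 15]);
translate([453, 273, 330]) cube([99, 1445, 15]);
translate([607, 273, 330]) cube([99, 1445, 15]);
translate([761, 273, 330]) cube([99, 1445, 15]);
translate([915, 273, 330]) cube([99, 1445, 15]);
translate([1069, 273, 330]) cube([99, 1445, 15]);
translate([1223, 273, 330]) cube([99, 1445, 15]);
translate([1377, 273, 330]) cube([99, 1445, 15]);
translate([1531, 273, 330]) cube([99, 1445, 15]);
translate([1685, 273, 330]) cube([99, 1445, 15]);
translate([1839, 273, 330]) cube([99, 1445, 15]);
translate([1993, 273, 330]) cube([99, 1445, 15]);


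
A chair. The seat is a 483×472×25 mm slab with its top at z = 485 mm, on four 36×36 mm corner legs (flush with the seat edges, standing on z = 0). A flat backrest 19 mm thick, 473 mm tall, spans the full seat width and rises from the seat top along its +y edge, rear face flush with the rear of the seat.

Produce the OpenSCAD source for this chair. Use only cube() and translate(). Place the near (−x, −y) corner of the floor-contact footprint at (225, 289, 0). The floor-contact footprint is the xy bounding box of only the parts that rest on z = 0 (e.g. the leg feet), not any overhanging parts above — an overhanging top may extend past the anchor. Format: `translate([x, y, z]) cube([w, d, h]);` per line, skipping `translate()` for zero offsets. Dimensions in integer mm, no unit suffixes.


translate([225, 289, 460]) cube([483, 472, 25]);
translate([225, 289, 0]) cube([36, 36, 460]);
translate([672, 289, 0]) cube([36, 36, 460]);
translate([225, 725, 0]) cube([36, 36, 460]);
translate([672, 725, 0]) cube([36, 36, 460]);
translate([225, 742, 485]) cube([483, 19, 473]);


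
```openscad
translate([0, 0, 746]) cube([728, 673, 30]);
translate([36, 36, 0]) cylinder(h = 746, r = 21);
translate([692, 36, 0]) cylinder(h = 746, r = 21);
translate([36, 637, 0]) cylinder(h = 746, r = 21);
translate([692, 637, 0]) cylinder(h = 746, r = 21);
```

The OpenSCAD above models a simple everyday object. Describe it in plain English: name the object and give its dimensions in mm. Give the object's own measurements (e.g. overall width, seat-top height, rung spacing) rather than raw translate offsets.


A rectangular dining table. The top is 728×673×30 mm with its upper surface at z = 776 mm. It stands on four round legs of 42 mm diameter, each leg's bounding box inset 15 mm from the nearest pair of top edges, running from the floor to the underside of the top.


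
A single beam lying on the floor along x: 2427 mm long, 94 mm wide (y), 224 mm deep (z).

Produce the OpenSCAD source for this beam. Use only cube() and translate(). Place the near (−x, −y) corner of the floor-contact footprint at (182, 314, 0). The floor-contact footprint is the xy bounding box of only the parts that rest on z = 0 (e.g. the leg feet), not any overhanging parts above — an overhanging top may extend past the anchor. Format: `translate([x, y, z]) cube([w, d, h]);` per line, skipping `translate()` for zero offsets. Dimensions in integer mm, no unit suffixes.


translate([182, 314, 0]) cube([2427, 94, 224]);


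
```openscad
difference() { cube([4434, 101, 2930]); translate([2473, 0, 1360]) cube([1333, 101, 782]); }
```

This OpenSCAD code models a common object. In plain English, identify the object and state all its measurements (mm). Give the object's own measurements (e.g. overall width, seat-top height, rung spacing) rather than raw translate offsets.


A wall 4434 mm long (x), 101 mm thick (y), 2930 mm tall, with a rectangular window opening cut through it. The opening is 1333 mm wide and 782 mm tall; its sill is at z = 1360 mm and its near (−x) edge is 2473 mm from the wall's −x end. The opening passes through the full wall thickness.


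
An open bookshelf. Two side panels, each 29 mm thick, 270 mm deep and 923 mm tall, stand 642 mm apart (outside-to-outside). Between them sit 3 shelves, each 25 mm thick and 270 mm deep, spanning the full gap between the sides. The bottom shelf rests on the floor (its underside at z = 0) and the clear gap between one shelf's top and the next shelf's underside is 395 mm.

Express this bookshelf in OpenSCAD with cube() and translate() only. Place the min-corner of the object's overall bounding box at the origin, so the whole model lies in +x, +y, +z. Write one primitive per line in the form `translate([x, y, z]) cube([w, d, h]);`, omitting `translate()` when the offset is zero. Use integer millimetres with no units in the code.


cube([29, 270, 923]);
translate([613, 0, 0]) cube([29, 270, 923]);
translate([29, 0, 0]) cube([584, 270, 25]);
translate([29, 0, 420]) cube([584, 270, 25]);
translate([29, 0, 840]) cube([584, 270, 25]);


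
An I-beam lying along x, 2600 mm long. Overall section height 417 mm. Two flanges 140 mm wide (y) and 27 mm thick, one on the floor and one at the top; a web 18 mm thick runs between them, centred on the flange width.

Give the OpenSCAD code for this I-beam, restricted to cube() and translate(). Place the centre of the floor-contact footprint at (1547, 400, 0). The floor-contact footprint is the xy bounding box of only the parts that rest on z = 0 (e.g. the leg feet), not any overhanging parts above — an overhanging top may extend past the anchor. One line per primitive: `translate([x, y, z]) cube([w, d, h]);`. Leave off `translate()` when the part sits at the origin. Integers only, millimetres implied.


translate([247, 330, 0]) cube([2600, 140, 27]);
translate([247, 391, 27]) cube([2600, 18, 363]);
translate([247, 330, 390]) cube([2600, 140, 27]);


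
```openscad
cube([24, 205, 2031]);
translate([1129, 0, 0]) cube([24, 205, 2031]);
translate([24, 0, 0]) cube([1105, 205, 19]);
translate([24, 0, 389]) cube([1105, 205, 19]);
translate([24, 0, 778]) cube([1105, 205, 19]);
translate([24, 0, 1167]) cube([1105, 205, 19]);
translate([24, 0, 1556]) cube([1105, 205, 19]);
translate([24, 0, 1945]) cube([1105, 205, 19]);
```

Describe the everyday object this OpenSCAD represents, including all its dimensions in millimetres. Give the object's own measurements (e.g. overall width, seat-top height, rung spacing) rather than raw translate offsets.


An open bookshelf. Two side panels, each 24 mm thick, 205 mm deep and 2031 mm tall, stand 1153 mm apart (outside-to-outside). Between them sit 6 shelves, each 19 mm thick and 205 mm deep, spanning the full gap between the sides. The bottom shelf rests on the floor (its underside at z = 0) and the clear gap between one shelf's top and the next shelf's underside is 370 mm.


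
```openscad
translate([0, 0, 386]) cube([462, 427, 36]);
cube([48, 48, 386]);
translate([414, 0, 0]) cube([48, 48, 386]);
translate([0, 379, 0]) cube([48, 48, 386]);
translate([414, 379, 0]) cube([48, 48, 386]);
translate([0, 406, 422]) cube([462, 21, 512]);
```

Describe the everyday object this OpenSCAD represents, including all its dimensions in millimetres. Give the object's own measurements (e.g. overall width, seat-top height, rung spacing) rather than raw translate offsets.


A chair. The seat is a 462×427×36 mm slab with its top at z = 422 mm, on four 48×48 mm corner legs (flush with the seat edges, standing on z = 0). A flat backrest 21 mm thick, 512 mm tall, spans the full seat width and rises from the seat top along its +y edge, rear face flush with the rear of the seat.


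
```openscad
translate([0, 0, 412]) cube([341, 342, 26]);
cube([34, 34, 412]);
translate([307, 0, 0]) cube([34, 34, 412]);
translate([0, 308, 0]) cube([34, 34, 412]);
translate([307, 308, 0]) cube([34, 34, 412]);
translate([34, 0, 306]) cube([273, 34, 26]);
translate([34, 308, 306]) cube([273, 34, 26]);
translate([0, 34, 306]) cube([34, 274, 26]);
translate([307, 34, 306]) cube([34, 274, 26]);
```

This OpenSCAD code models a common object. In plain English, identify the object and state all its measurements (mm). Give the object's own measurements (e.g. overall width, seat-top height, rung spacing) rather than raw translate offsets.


A simple wooden stool: a rectangular seat 341 mm (x) by 342 mm (y), 26 mm thick, top face at z = 438 mm, on four square legs, each 34×34 mm in cross-section. The legs rest on z = 0, each flush with a corner of the seat. Four stretchers, 34 mm wide and 26 mm tall, connect adjacent legs with their undersides at z = 306 mm, each running between the inner faces of the legs it joins and aligned with the legs' outer faces on the other axis.


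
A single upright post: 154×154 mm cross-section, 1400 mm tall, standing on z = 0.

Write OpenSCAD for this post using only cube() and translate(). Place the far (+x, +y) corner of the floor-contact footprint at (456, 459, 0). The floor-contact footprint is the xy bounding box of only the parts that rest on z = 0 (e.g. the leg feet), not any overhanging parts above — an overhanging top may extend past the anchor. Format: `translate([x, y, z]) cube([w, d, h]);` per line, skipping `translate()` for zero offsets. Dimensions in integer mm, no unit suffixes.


translate([302, 305, 0]) cube([154, 154, 1400]);


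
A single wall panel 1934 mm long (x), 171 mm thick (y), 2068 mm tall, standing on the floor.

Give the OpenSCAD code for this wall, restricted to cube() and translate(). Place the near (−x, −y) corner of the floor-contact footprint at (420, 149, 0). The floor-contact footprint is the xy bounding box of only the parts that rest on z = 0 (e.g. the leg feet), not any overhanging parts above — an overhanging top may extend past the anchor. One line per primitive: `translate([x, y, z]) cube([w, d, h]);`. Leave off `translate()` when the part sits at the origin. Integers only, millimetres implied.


translate([420, 149, 0]) cube([1934, 171, 2068]);


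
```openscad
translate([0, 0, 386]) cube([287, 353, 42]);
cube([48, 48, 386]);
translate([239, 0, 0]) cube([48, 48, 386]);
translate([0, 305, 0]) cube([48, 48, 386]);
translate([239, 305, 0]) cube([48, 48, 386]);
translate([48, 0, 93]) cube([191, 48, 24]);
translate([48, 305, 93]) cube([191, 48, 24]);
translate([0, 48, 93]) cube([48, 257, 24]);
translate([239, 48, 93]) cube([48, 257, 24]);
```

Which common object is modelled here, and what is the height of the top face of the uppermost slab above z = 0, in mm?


A stool. The seat height is 428 mm.

A 287×353×42 slab at z = 386 on four corner posts — a stool. The seat top is 386 + 42 = 428 mm.


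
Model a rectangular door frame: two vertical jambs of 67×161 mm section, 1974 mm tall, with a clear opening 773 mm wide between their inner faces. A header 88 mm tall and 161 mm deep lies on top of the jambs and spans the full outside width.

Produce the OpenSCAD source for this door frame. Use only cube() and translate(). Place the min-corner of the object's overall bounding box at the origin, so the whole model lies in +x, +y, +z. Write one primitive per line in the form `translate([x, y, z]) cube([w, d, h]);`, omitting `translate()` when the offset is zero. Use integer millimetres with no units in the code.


cube([67, 161, 1974]);
translate([840, 0, 0]) cube([67, 161, 1974]);
translate([0, 0, 1974]) cube([907, 161, 88]);


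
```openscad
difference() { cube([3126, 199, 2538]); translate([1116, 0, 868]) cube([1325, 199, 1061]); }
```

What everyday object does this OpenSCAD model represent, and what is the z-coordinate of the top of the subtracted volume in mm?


A wall with a window opening. The window head height is 1929 mm.

A wall with a rectangular opening subtracted — a window. Sill at z = 868, opening 1061 mm tall, so the head is at 868 + 1061 = 1929 mm.


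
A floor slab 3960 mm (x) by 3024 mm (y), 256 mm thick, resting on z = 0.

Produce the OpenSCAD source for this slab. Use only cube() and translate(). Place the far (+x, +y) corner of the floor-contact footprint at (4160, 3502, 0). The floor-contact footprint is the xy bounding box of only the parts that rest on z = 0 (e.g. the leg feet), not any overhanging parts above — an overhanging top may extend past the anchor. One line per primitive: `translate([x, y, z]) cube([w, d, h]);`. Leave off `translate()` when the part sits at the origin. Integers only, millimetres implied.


translate([200, 478, 0]) cube([3960, 3024, 256]);


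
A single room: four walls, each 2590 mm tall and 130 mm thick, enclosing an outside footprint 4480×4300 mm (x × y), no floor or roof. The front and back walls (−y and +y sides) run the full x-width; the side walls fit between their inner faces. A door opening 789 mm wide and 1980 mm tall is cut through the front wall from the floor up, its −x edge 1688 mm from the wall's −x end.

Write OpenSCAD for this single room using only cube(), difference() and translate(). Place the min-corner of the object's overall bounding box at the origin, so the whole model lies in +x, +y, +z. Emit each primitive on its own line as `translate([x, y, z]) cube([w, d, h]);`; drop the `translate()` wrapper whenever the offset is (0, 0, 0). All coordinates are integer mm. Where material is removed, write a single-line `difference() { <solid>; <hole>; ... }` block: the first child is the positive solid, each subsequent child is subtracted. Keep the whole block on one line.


difference() { cube([4480, 130, 2590]); translate([1688, 0, 0]) cube([789, 130, 1980]); }
translate([0, 4170, 0]) cube([4480, 130, 2590]);
translate([0, 130, 0]) cube([130, 4040, 2590]);
translate([4350, 130, 0]) cube([130, 4040, 2590]);


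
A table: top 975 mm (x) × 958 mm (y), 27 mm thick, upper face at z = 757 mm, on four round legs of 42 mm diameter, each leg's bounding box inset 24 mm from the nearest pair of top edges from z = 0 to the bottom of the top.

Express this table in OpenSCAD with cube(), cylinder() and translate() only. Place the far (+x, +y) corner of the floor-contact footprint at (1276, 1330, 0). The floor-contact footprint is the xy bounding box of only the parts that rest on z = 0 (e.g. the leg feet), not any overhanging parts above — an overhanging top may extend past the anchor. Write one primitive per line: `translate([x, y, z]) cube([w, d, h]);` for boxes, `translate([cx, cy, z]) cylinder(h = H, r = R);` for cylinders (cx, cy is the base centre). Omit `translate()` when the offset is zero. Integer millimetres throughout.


translate([325, 396, 730]) cube([975, 958, 27]);
translate([370, 441, 0]) cylinder(h = 730, r = 21);
translate([1255, 441, 0]) cylinder(h = 730, r = 21);
translate([370, 1309, 0]) cylinder(h = 730, r = 21);
translate([1255, 1309, 0]) cylinder(h = 730, r = 21);


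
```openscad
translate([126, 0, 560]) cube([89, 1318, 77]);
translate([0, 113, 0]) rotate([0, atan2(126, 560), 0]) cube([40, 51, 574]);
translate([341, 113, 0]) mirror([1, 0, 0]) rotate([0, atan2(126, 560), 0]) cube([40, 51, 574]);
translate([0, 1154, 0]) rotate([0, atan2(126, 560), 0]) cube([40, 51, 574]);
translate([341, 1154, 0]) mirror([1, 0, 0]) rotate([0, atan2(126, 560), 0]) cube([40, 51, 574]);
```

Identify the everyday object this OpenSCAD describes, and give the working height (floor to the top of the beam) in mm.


A sawhorse. The overall height is 637 mm.

A beam across two mirrored pairs of raked legs — a sawhorse. The beam's underside is at z = 560 (matching the legs' vertical rise in atan2(126, 560)) and the beam is 77 mm tall, so its top is at 560 + 77 = 637 mm. The raked legs top out at the beam's underside, so that is the highest point.


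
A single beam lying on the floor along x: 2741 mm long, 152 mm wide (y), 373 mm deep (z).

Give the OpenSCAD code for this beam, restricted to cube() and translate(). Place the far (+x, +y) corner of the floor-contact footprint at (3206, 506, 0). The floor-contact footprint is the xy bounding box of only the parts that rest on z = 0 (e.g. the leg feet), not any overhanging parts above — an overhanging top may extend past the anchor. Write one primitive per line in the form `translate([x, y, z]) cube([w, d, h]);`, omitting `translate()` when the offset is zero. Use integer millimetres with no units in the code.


translate([465, 354, 0]) cube([2741, 152, 373]);


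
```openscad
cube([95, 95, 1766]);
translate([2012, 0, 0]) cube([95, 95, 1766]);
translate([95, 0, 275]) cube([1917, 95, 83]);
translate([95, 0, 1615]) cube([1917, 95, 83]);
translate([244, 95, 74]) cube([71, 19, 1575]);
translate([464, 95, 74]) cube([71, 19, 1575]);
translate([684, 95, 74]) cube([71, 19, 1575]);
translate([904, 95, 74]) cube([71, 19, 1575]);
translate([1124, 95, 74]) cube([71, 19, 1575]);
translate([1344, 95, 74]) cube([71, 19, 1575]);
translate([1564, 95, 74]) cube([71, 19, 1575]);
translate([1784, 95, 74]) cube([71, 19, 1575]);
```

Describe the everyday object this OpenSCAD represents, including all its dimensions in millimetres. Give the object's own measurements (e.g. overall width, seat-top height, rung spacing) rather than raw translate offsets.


A fence section. Two 95×95 mm posts, 1766 mm tall, stand on the floor with a clear span of 1917 mm between their inner faces. Two horizontal rails of 95×83 mm section span the gap between the posts with their undersides at z = 275 mm and z = 1615 mm, flush with the posts' −y face. 8 pickets, each 71 mm wide, 19 mm thick and 1575 mm tall, are fixed to the +y face of the rails with their bottoms at z = 74 mm, spaced across the span with a 149 mm gap after the −x post and between neighbouring pickets, with 157 mm left before the +x post.


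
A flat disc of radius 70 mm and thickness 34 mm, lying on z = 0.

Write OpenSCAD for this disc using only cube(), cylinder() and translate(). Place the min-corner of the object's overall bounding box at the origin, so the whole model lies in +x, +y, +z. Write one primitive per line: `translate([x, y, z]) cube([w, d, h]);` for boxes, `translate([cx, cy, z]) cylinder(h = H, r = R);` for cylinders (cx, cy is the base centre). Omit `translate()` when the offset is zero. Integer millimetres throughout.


translate([70, 70, 0]) cylinder(h = 34, r = 70);


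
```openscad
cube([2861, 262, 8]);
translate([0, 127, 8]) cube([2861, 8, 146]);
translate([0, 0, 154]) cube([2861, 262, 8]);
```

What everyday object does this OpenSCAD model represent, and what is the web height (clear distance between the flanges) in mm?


An I-beam. The web height is 146 mm.

Two wide flanges with a thin centred web — an I-beam. Overall 162 mm minus two 8 mm flanges gives a web of 162 − 2·8 = 146 mm.


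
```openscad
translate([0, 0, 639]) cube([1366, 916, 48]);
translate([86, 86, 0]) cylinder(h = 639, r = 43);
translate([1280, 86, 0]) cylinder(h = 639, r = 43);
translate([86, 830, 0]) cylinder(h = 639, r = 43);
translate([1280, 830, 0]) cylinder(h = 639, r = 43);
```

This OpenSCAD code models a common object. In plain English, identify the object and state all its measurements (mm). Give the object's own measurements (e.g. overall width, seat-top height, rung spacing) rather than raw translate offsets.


A table: top 1366 mm (x) × 916 mm (y), 48 mm thick, upper face at z = 687 mm, on four round legs of 86 mm diameter, each leg's bounding box inset 43 mm from the nearest pair of top edges from z = 0 to the bottom of the top.


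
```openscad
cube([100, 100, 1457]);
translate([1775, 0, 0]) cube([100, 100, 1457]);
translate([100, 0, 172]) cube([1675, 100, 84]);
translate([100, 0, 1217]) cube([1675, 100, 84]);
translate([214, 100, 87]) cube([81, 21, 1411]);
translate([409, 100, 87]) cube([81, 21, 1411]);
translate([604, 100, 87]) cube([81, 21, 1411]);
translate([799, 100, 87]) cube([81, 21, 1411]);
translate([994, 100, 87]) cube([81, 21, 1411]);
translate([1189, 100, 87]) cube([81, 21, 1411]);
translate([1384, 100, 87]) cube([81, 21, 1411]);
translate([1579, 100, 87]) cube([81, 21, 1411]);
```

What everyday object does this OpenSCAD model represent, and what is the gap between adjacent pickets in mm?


A fence section. The picket gap is 114 mm.

Two posts, two rails, 8 pickets — a fence section. Span 1675 mm holds 8 pickets of 81 mm with 9 equal gaps: ⌊(1675 − 8·81) / 9⌋ = 114 mm.


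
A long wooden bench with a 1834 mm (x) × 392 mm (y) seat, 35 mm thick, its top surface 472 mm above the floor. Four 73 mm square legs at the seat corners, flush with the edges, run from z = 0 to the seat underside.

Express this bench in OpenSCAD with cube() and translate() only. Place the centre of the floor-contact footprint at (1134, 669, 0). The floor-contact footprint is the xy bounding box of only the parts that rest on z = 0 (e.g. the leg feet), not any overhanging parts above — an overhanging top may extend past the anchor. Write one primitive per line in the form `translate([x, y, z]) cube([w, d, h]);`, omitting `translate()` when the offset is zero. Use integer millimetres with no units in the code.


translate([217, 473, 437]) cube([1834, 392, 35]);
translate([217, 473, 0]) cube([73, 73, 437]);
translate([217, 792, 0]) cube([73, 73, 437]);
translate([1978, 473, 0]) cube([73, 73, 437]);
translate([1978, 792, 0]) cube([73, 73, 437]);
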